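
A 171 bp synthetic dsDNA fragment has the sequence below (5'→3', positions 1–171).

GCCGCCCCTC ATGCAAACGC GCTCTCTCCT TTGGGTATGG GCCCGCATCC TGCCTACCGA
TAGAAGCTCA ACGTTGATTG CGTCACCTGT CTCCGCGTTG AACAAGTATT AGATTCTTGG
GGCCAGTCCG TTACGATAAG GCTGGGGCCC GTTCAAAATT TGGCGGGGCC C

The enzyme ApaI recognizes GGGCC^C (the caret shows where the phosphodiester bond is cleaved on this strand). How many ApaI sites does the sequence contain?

GGGCCC occurs starting at positions 39, 145, 166.
ApaI cuts at 3 sites.

3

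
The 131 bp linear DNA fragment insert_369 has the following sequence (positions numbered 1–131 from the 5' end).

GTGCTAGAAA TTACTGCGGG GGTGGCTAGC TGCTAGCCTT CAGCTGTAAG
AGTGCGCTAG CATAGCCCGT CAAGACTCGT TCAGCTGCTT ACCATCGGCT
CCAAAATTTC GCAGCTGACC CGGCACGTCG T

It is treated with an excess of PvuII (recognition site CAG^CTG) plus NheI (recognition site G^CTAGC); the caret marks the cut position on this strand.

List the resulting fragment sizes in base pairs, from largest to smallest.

30, 28, 25, 17, 13, 11, 7 bp

PvuII sites (CAGCTG) start at positions 41, 82, 112.
PvuII cuts after base 3 of each site, so after positions 43, 84, 114.
NheI sites (GCTAGC) start at positions 25, 32, 56.
NheI cuts after the first base of each site, so after positions 25, 32, 56.
Combined cut positions: 25, 32, 43, 56, 84, 114.
Linear molecule, 6 cuts → 7 fragments:
  1–25 → 25 bp
  26–32 → 7 bp
  33–43 → 11 bp
  44–56 → 13 bp
  57–84 → 28 bp
  85–114 → 30 bp
  115–131 → 17 bp
Sorted largest to smallest: 30, 28, 25, 17, 13, 11, 7 bp.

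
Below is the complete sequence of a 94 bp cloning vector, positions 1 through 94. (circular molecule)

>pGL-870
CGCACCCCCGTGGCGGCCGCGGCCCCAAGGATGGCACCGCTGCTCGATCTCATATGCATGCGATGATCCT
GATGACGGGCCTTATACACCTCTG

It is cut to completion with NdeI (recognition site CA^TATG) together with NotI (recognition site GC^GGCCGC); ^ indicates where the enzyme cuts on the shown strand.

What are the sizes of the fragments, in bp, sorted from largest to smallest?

The NdeI site (CATATG) starts at position 51.
NdeI cuts after base 2 of each site, so after position 52.
The NotI site (GCGGCCGC) starts at position 13.
NotI cuts after base 2 of each site, so after position 14.
Combined cut positions: 14, 52.
Circular molecule, 2 cuts → 2 fragments:
  15–52 → 38 bp
  53–94 then 1–14 → 42 + 14 = 56 bp
Sorted largest to smallest: 56, 38 bp.

56, 38 bp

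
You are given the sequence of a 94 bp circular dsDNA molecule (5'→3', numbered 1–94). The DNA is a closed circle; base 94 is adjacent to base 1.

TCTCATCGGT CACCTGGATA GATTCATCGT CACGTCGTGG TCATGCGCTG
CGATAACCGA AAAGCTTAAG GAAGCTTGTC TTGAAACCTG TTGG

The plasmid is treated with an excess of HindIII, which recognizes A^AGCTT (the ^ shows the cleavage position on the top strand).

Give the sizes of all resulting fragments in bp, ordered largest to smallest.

HindIII sites (AAGCTT) start at positions 62, 72.
HindIII cuts after the first base of each site, so after positions 62, 72.
Circular molecule, 2 cuts → 2 fragments:
  63–72 → 10 bp
  73–94 then 1–62 → 22 + 62 = 84 bp
Sorted largest to smallest: 84, 10 bp.

84, 10 bp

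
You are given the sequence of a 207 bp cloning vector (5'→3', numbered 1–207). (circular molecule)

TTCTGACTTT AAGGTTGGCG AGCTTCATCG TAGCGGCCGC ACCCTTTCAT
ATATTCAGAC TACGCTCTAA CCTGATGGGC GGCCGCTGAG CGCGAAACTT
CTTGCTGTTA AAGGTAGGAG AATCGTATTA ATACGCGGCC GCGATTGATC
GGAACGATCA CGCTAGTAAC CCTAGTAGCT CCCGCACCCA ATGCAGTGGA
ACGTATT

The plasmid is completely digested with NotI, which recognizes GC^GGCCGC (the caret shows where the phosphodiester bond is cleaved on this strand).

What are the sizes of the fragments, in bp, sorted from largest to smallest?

NotI sites (GCGGCCGC) start at positions 33, 79, 135.
NotI cuts after base 2 of each site, so after positions 34, 80, 136.
Circular molecule, 3 cuts → 3 fragments:
  35–80 → 46 bp
  81–136 → 56 bp
  137–207 then 1–34 → 71 + 34 = 105 bp
Sorted largest to smallest: 105, 56, 46 bp.

105, 56, 46 bp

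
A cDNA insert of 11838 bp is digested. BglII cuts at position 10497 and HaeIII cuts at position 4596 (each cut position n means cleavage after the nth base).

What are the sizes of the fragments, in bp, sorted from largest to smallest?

5901, 4596, 1341 bp

Combined cut positions (sorted): 4596, 10497.
Linear molecule, 2 cuts → 3 fragments:
  4596 − 0 = 4596 bp
  10497 − 4596 = 5901 bp
  11838 − 10497 = 1341 bp
Sorted largest to smallest: 5901, 4596, 1341 bp.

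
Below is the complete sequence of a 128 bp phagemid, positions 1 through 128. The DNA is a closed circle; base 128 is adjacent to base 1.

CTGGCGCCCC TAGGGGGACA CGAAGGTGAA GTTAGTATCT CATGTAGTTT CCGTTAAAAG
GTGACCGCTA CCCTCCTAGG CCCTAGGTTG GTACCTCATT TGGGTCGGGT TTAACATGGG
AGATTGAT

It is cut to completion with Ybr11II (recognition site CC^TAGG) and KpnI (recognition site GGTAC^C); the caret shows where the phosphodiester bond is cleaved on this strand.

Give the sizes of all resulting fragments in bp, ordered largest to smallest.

66, 44, 11, 7 bp

Ybr11II sites (CCTAGG) start at positions 9, 75, 82.
Ybr11II cuts after base 2 of each site, so after positions 10, 76, 83.
The KpnI site (GGTACC) starts at position 90.
KpnI cuts after base 5 of each site (before the last base), so after position 94.
Combined cut positions: 10, 76, 83, 94.
Circular molecule, 4 cuts → 4 fragments:
  11–76 → 66 bp
  77–83 → 7 bp
  84–94 → 11 bp
  95–128 then 1–10 → 34 + 10 = 44 bp
Sorted largest to smallest: 66, 44, 11, 7 bp.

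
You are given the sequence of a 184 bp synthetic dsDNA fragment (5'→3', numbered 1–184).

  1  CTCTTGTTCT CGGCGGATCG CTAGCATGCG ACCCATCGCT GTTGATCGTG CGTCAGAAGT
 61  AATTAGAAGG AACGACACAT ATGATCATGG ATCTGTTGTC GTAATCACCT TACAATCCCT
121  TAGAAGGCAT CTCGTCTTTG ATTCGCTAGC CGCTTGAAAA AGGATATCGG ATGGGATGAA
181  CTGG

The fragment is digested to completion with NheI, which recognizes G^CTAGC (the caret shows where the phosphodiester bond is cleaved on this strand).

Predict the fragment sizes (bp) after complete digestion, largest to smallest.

125, 39, 20 bp

NheI sites (GCTAGC) start at positions 20, 145.
NheI cuts after the first base of each site, so after positions 20, 145.
Linear molecule, 2 cuts → 3 fragments:
  1–20 → 20 bp
  21–145 → 125 bp
  146–184 → 39 bp
Sorted largest to smallest: 125, 39, 20 bp.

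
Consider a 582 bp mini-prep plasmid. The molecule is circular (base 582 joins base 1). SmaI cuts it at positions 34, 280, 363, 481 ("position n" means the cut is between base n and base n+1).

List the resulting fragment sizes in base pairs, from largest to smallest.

Circular molecule, 4 cuts → 4 fragments:
  280 − 34 = 246 bp
  363 − 280 = 83 bp
  481 − 363 = 118 bp
  wrap: 582 − 481 + 34 = 135 bp
Sorted largest to smallest: 246, 135, 118, 83 bp.

246, 135, 118, 83 bp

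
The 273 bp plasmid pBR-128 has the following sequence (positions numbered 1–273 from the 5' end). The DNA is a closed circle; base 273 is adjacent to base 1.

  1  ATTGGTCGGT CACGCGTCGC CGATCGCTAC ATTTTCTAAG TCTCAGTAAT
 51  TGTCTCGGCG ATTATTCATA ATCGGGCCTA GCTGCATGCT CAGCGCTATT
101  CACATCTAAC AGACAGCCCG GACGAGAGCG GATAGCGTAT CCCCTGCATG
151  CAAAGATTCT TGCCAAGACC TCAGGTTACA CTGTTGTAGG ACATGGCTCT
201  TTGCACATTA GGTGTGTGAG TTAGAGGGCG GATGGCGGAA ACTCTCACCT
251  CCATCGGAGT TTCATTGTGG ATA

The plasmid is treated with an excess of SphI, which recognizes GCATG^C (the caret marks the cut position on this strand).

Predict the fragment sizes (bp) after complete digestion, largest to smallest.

211, 62 bp

SphI sites (GCATGC) start at positions 84, 146.
SphI cuts after base 5 of each site (before the last base), so after positions 88, 150.
Circular molecule, 2 cuts → 2 fragments:
  89–150 → 62 bp
  151–273 then 1–88 → 123 + 88 = 211 bp
Sorted largest to smallest: 211, 62 bp.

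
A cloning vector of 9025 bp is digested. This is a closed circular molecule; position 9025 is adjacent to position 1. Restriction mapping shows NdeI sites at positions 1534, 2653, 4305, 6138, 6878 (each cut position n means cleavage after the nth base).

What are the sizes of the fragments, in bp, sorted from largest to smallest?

Circular molecule, 5 cuts → 5 fragments:
  2653 − 1534 = 1119 bp
  4305 − 2653 = 1652 bp
  6138 − 4305 = 1833 bp
  6878 − 6138 = 740 bp
  wrap: 9025 − 6878 + 1534 = 3681 bp
Sorted largest to smallest: 3681, 1833, 1652, 1119, 740 bp.

3681, 1833, 1652, 1119, 740 bp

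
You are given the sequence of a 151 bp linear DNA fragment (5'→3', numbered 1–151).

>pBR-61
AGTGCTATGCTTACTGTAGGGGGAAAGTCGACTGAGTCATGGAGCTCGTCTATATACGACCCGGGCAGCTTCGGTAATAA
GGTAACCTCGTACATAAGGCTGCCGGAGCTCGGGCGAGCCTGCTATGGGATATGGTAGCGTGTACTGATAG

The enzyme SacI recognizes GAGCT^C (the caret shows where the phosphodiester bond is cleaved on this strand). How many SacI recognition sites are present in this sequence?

GAGCTC occurs starting at positions 42, 106.
SacI cuts at 2 sites.

2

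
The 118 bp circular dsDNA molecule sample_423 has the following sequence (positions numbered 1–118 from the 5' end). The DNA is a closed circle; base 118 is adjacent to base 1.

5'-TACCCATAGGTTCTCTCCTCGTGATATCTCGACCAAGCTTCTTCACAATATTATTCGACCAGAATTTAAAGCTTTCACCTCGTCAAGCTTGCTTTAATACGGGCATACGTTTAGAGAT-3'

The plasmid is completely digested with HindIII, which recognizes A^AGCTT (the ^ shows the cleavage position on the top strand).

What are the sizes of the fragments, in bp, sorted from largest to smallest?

68, 34, 16 bp

HindIII sites (AAGCTT) start at positions 35, 69, 85.
HindIII cuts after the first base of each site, so after positions 35, 69, 85.
Circular molecule, 3 cuts → 3 fragments:
  36–69 → 34 bp
  70–85 → 16 bp
  86–118 then 1–35 → 33 + 35 = 68 bp
Sorted largest to smallest: 68, 34, 16 bp.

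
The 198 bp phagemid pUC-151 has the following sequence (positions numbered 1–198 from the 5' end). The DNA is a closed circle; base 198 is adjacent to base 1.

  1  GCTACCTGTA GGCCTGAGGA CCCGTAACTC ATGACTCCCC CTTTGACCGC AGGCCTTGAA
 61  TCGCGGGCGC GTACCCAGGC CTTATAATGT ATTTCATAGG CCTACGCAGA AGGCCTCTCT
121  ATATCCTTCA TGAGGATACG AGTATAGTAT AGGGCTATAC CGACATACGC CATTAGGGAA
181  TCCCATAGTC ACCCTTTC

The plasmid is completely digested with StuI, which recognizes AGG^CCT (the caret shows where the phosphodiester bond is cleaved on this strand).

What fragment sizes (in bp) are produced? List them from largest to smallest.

StuI sites (AGGCCT) start at positions 10, 51, 77, 98, 111.
StuI cuts after base 3 of each site, so after positions 12, 53, 79, 100, 113.
Circular molecule, 5 cuts → 5 fragments:
  13–53 → 41 bp
  54–79 → 26 bp
  80–100 → 21 bp
  101–113 → 13 bp
  114–198 then 1–12 → 85 + 12 = 97 bp
Sorted largest to smallest: 97, 41, 26, 21, 13 bp.

97, 41, 26, 21, 13 bp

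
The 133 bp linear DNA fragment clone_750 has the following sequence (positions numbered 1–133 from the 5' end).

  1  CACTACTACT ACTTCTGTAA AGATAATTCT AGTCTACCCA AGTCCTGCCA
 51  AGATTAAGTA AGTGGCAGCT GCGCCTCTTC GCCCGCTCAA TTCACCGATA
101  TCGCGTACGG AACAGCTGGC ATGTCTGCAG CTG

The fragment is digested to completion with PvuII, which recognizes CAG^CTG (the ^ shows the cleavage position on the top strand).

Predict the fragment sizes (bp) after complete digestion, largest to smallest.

PvuII sites (CAGCTG) start at positions 66, 113, 128.
PvuII cuts after base 3 of each site, so after positions 68, 115, 130.
Linear molecule, 3 cuts → 4 fragments:
  1–68 → 68 bp
  69–115 → 47 bp
  116–130 → 15 bp
  131–133 → 3 bp
Sorted largest to smallest: 68, 47, 15, 3 bp.

68, 47, 15, 3 bp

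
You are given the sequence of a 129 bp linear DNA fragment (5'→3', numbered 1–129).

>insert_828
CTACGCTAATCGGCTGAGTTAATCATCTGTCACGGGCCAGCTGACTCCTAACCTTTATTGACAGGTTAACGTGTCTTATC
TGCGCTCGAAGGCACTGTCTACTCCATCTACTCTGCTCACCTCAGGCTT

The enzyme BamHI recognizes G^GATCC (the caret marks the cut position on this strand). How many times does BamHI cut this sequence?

No occurrence of GGATCC is present in the sequence.
BamHI does not cut: 0 sites.

0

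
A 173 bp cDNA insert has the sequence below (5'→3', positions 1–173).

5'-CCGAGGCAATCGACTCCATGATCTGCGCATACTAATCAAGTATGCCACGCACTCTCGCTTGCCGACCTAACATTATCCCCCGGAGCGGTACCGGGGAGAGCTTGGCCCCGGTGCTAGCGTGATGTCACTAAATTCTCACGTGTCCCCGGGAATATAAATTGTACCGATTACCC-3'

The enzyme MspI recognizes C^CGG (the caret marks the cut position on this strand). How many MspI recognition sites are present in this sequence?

4

CCGG occurs starting at positions 80, 91, 108, 146.
MspI cuts at 4 sites.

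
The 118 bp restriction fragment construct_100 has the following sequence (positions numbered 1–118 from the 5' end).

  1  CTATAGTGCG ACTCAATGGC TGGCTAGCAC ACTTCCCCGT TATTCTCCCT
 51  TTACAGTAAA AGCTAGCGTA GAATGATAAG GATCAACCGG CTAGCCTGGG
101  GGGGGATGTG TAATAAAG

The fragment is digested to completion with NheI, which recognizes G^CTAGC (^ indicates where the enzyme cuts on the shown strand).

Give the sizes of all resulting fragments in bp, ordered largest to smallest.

39, 28, 28, 23 bp

NheI sites (GCTAGC) start at positions 23, 62, 90.
NheI cuts after the first base of each site, so after positions 23, 62, 90.
Linear molecule, 3 cuts → 4 fragments:
  1–23 → 23 bp
  24–62 → 39 bp
  63–90 → 28 bp
  91–118 → 28 bp
Sorted largest to smallest: 39, 28, 28, 23 bp.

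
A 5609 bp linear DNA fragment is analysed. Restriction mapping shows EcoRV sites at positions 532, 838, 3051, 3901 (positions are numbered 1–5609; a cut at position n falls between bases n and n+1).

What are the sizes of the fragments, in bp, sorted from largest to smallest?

2213, 1708, 850, 532, 306 bp

Linear molecule, 4 cuts → 5 fragments:
  532 − 0 = 532 bp
  838 − 532 = 306 bp
  3051 − 838 = 2213 bp
  3901 − 3051 = 850 bp
  5609 − 3901 = 1708 bp
Sorted largest to smallest: 2213, 1708, 850, 532, 306 bp.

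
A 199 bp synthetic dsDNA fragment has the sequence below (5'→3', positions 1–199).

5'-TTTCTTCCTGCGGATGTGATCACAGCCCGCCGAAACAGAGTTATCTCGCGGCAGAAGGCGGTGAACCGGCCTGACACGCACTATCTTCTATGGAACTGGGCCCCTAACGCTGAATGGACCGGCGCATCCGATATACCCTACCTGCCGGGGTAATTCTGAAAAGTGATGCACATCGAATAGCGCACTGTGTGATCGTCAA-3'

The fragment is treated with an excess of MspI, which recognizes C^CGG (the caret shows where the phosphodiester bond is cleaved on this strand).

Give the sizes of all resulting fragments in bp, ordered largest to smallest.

66, 54, 53, 26 bp

MspI sites (CCGG) start at positions 66, 119, 145.
MspI cuts after the first base of each site, so after positions 66, 119, 145.
Linear molecule, 3 cuts → 4 fragments:
  1–66 → 66 bp
  67–119 → 53 bp
  120–145 → 26 bp
  146–199 → 54 bp
Sorted largest to smallest: 66, 54, 53, 26 bp.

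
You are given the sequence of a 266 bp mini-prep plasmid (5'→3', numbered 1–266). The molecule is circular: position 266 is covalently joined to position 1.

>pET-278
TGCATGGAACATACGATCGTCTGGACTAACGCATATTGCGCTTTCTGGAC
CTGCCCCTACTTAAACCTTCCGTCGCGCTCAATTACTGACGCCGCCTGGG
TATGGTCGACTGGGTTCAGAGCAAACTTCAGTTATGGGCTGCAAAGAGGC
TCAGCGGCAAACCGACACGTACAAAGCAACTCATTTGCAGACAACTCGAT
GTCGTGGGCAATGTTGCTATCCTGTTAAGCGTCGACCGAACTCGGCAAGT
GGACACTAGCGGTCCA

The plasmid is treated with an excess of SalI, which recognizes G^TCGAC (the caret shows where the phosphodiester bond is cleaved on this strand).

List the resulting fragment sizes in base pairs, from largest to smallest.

SalI sites (GTCGAC) start at positions 105, 231.
SalI cuts after the first base of each site, so after positions 105, 231.
Circular molecule, 2 cuts → 2 fragments:
  106–231 → 126 bp
  232–266 then 1–105 → 35 + 105 = 140 bp
Sorted largest to smallest: 140, 126 bp.

140, 126 bp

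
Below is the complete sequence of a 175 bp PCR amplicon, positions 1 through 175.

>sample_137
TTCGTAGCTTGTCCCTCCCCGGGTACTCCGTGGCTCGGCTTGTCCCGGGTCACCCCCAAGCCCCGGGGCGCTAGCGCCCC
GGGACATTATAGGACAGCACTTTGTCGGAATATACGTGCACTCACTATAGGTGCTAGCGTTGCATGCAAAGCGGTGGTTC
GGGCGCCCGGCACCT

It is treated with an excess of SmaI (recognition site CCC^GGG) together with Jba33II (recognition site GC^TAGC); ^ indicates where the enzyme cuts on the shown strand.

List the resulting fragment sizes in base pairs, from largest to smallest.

54, 41, 26, 20, 18, 9, 7 bp

SmaI sites (CCCGGG) start at positions 18, 44, 62, 78.
SmaI cuts after base 3 of each site, so after positions 20, 46, 64, 80.
Jba33II sites (GCTAGC) start at positions 70, 133.
Jba33II cuts after base 2 of each site, so after positions 71, 134.
Combined cut positions: 20, 46, 64, 71, 80, 134.
Linear molecule, 6 cuts → 7 fragments:
  1–20 → 20 bp
  21–46 → 26 bp
  47–64 → 18 bp
  65–71 → 7 bp
  72–80 → 9 bp
  81–134 → 54 bp
  135–175 → 41 bp
Sorted largest to smallest: 54, 41, 26, 20, 18, 9, 7 bp.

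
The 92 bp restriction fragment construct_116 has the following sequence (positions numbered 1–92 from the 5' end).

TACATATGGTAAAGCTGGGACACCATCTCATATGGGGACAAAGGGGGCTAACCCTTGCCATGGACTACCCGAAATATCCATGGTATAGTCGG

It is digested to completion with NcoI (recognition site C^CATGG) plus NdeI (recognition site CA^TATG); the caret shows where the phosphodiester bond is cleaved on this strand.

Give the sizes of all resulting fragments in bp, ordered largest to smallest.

28, 26, 20, 14, 4 bp

NcoI sites (CCATGG) start at positions 58, 78.
NcoI cuts after the first base of each site, so after positions 58, 78.
NdeI sites (CATATG) start at positions 3, 29.
NdeI cuts after base 2 of each site, so after positions 4, 30.
Combined cut positions: 4, 30, 58, 78.
Linear molecule, 4 cuts → 5 fragments:
  1–4 → 4 bp
  5–30 → 26 bp
  31–58 → 28 bp
  59–78 → 20 bp
  79–92 → 14 bp
Sorted largest to smallest: 28, 26, 20, 14, 4 bp.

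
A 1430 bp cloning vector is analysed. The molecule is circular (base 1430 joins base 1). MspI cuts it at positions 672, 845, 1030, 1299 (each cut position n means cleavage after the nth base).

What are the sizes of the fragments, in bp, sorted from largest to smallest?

803, 269, 185, 173 bp

Circular molecule, 4 cuts → 4 fragments:
  845 − 672 = 173 bp
  1030 − 845 = 185 bp
  1299 − 1030 = 269 bp
  wrap: 1430 − 1299 + 672 = 803 bp
Sorted largest to smallest: 803, 269, 185, 173 bp.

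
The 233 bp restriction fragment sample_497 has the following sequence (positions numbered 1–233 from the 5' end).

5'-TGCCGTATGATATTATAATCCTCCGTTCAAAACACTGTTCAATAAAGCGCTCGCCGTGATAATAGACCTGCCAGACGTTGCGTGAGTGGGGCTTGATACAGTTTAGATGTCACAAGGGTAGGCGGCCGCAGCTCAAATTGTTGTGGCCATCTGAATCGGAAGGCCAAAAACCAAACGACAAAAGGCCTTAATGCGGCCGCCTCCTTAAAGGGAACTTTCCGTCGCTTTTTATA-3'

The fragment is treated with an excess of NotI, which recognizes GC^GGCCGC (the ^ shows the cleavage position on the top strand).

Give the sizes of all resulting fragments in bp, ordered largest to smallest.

NotI sites (GCGGCCGC) start at positions 122, 193.
NotI cuts after base 2 of each site, so after positions 123, 194.
Linear molecule, 2 cuts → 3 fragments:
  1–123 → 123 bp
  124–194 → 71 bp
  195–233 → 39 bp
Sorted largest to smallest: 123, 71, 39 bp.

123, 71, 39 bp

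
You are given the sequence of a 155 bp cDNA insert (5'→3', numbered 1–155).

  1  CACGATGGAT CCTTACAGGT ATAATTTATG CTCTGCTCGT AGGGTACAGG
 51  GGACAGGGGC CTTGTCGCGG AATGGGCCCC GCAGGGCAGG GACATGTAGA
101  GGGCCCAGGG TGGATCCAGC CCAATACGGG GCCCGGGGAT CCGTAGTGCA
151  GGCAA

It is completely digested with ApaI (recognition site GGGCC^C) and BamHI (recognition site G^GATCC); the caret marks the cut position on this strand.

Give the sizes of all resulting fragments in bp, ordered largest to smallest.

ApaI sites (GGGCCC) start at positions 74, 101, 129.
ApaI cuts after base 5 of each site (before the last base), so after positions 78, 105, 133.
BamHI sites (GGATCC) start at positions 7, 112, 137.
BamHI cuts after the first base of each site, so after positions 7, 112, 137.
Combined cut positions: 7, 78, 105, 112, 133, 137.
Linear molecule, 6 cuts → 7 fragments:
  1–7 → 7 bp
  8–78 → 71 bp
  79–105 → 27 bp
  106–112 → 7 bp
  113–133 → 21 bp
  134–137 → 4 bp
  138–155 → 18 bp
Sorted largest to smallest: 71, 27, 21, 18, 7, 7, 4 bp.

71, 27, 21, 18, 7, 7, 4 bp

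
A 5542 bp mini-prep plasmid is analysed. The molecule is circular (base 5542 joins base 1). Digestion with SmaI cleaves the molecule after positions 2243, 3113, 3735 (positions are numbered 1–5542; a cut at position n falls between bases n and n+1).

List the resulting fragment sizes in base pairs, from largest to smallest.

Circular molecule, 3 cuts → 3 fragments:
  3113 − 2243 = 870 bp
  3735 − 3113 = 622 bp
  wrap: 5542 − 3735 + 2243 = 4050 bp
Sorted largest to smallest: 4050, 870, 622 bp.

4050, 870, 622 bp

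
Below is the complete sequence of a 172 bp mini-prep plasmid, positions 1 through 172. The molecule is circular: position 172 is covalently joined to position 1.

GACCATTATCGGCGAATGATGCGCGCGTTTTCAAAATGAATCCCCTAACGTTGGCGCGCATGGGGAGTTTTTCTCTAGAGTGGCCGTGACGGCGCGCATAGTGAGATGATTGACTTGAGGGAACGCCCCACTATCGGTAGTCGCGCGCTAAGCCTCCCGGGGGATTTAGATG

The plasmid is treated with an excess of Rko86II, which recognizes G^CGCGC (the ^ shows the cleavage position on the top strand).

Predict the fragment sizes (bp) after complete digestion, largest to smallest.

Rko86II sites (GCGCGC) start at positions 21, 54, 92, 143.
Rko86II cuts after the first base of each site, so after positions 21, 54, 92, 143.
Circular molecule, 4 cuts → 4 fragments:
  22–54 → 33 bp
  55–92 → 38 bp
  93–143 → 51 bp
  144–172 then 1–21 → 29 + 21 = 50 bp
Sorted largest to smallest: 51, 50, 38, 33 bp.

51, 50, 38, 33 bp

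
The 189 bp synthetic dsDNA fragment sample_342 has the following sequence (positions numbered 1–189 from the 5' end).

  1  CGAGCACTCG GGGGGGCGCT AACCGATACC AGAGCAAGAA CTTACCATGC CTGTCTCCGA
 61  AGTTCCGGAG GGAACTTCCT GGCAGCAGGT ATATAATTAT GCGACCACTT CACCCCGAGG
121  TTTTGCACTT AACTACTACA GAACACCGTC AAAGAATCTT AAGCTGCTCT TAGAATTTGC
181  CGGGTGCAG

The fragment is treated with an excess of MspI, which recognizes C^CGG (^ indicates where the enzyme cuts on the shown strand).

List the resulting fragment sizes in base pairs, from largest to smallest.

MspI sites (CCGG) start at positions 65, 180.
MspI cuts after the first base of each site, so after positions 65, 180.
Linear molecule, 2 cuts → 3 fragments:
  1–65 → 65 bp
  66–180 → 115 bp
  181–189 → 9 bp
Sorted largest to smallest: 115, 65, 9 bp.

115, 65, 9 bp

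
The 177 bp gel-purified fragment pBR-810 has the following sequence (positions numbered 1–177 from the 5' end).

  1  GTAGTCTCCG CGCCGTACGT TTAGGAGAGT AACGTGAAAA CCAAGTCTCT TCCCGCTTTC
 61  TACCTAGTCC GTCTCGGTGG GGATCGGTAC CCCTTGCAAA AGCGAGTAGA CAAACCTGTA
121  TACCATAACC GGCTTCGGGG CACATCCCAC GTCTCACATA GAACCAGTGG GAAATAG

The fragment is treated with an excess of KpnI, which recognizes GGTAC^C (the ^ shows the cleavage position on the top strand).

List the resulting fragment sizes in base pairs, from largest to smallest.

The KpnI site (GGTACC) starts at position 86.
KpnI cuts after base 5 of each site (before the last base), so after position 90.
Linear molecule, 1 cut → 2 fragments:
  1–90 → 90 bp
  91–177 → 87 bp
Sorted largest to smallest: 90, 87 bp.

90, 87 bp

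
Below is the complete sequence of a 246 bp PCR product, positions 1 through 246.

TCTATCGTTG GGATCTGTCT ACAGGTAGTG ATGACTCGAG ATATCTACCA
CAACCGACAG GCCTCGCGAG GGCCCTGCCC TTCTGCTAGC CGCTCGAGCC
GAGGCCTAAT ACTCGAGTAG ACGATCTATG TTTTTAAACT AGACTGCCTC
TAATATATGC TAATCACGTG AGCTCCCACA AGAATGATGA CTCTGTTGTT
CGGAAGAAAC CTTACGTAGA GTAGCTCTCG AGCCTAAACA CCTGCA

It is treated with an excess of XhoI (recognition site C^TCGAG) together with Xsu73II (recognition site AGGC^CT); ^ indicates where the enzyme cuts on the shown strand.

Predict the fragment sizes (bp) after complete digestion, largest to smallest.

XhoI sites (CTCGAG) start at positions 35, 93, 112, 227.
XhoI cuts after the first base of each site, so after positions 35, 93, 112, 227.
Xsu73II sites (AGGCCT) start at positions 59, 102.
Xsu73II cuts after base 4 of each site, so after positions 62, 105.
Combined cut positions: 35, 62, 93, 105, 112, 227.
Linear molecule, 6 cuts → 7 fragments:
  1–35 → 35 bp
  36–62 → 27 bp
  63–93 → 31 bp
  94–105 → 12 bp
  106–112 → 7 bp
  113–227 → 115 bp
  228–246 → 19 bp
Sorted largest to smallest: 115, 35, 31, 27, 19, 12, 7 bp.

115, 35, 31, 27, 19, 12, 7 bp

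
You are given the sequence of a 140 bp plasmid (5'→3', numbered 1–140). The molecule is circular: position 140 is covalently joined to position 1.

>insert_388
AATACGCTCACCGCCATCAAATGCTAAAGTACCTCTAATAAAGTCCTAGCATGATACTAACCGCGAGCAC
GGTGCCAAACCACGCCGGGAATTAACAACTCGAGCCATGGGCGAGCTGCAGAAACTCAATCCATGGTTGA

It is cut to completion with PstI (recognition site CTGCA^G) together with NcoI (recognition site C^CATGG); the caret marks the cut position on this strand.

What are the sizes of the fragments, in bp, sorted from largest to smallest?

The PstI site (CTGCAG) starts at position 116.
PstI cuts after base 5 of each site (before the last base), so after position 120.
NcoI sites (CCATGG) start at positions 105, 131.
NcoI cuts after the first base of each site, so after positions 105, 131.
Combined cut positions: 105, 120, 131.
Circular molecule, 3 cuts → 3 fragments:
  106–120 → 15 bp
  121–131 → 11 bp
  132–140 then 1–105 → 9 + 105 = 114 bp
Sorted largest to smallest: 114, 15, 11 bp.

114, 15, 11 bp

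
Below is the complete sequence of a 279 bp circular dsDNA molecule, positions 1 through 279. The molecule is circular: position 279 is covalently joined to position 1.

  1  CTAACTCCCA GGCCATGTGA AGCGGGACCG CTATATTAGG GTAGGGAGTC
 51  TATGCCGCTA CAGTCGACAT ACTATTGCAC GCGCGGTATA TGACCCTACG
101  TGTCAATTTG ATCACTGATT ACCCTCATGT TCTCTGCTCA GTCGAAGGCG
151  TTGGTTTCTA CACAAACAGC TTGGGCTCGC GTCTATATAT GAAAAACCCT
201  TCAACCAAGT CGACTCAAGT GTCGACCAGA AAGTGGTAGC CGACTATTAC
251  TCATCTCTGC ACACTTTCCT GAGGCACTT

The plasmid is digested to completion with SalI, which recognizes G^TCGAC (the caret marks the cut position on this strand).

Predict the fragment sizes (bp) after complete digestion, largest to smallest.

146, 121, 12 bp

SalI sites (GTCGAC) start at positions 63, 209, 221.
SalI cuts after the first base of each site, so after positions 63, 209, 221.
Circular molecule, 3 cuts → 3 fragments:
  64–209 → 146 bp
  210–221 → 12 bp
  222–279 then 1–63 → 58 + 63 = 121 bp
Sorted largest to smallest: 146, 121, 12 bp.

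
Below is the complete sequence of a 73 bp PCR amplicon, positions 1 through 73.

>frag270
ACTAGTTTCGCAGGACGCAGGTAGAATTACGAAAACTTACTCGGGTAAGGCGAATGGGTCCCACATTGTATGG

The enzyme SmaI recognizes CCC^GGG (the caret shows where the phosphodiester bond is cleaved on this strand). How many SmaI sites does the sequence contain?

0

No occurrence of CCCGGG is present in the sequence.
SmaI does not cut: 0 sites.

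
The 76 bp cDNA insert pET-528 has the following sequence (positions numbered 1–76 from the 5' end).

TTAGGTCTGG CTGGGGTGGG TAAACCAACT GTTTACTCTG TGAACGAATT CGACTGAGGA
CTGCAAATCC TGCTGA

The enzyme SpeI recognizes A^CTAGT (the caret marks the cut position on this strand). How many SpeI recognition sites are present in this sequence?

No occurrence of ACTAGT is present in the sequence.
SpeI does not cut: 0 sites.

0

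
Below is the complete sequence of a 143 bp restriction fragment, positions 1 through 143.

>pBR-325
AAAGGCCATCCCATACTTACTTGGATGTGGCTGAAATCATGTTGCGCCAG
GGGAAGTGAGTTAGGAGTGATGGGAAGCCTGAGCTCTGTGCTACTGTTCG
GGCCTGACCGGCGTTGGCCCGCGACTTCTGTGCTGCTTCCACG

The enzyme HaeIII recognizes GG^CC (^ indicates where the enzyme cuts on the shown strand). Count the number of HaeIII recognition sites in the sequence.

3

GGCC occurs starting at positions 4, 101, 116.
HaeIII cuts at 3 sites.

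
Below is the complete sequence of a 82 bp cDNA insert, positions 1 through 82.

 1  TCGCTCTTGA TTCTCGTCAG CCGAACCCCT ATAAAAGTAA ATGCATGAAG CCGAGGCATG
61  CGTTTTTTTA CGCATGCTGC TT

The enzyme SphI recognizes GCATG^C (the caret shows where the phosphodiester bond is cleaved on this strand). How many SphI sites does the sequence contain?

GCATGC occurs starting at positions 56, 72.
SphI cuts at 2 sites.

2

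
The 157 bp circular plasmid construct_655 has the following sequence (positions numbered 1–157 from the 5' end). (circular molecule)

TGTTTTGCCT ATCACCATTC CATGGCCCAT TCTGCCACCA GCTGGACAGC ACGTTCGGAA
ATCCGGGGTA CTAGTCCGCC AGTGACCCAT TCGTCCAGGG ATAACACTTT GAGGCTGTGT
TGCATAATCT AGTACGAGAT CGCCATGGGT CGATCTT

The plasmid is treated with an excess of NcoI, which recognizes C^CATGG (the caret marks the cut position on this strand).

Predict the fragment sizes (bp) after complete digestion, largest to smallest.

123, 34 bp

NcoI sites (CCATGG) start at positions 20, 143.
NcoI cuts after the first base of each site, so after positions 20, 143.
Circular molecule, 2 cuts → 2 fragments:
  21–143 → 123 bp
  144–157 then 1–20 → 14 + 20 = 34 bp
Sorted largest to smallest: 123, 34 bp.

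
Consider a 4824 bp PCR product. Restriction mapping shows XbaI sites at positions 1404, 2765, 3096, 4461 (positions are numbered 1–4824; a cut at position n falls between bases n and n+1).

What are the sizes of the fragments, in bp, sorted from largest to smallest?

Linear molecule, 4 cuts → 5 fragments:
  1404 − 0 = 1404 bp
  2765 − 1404 = 1361 bp
  3096 − 2765 = 331 bp
  4461 − 3096 = 1365 bp
  4824 − 4461 = 363 bp
Sorted largest to smallest: 1404, 1365, 1361, 363, 331 bp.

1404, 1365, 1361, 363, 331 bp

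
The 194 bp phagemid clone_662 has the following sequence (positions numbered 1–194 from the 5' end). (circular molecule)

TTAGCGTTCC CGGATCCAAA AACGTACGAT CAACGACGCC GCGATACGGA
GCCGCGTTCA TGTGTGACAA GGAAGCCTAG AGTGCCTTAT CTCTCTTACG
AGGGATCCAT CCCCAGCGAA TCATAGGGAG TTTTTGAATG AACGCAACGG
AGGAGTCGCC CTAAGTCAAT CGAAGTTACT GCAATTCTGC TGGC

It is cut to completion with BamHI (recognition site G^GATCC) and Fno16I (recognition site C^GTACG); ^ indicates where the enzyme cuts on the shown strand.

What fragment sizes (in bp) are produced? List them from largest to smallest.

103, 80, 11 bp

BamHI sites (GGATCC) start at positions 12, 103.
BamHI cuts after the first base of each site, so after positions 12, 103.
The Fno16I site (CGTACG) starts at position 23.
Fno16I cuts after the first base of each site, so after position 23.
Combined cut positions: 12, 23, 103.
Circular molecule, 3 cuts → 3 fragments:
  13–23 → 11 bp
  24–103 → 80 bp
  104–194 then 1–12 → 91 + 12 = 103 bp
Sorted largest to smallest: 103, 80, 11 bp.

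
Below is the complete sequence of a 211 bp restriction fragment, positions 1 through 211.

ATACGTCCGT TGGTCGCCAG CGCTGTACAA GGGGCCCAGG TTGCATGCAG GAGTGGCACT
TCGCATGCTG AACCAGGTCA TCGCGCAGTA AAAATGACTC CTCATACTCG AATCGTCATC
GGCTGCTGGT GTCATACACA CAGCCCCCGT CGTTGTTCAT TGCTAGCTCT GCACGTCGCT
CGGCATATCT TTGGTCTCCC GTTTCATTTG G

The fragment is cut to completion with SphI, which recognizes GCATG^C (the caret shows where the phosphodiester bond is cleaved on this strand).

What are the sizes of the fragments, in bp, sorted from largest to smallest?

SphI sites (GCATGC) start at positions 43, 63.
SphI cuts after base 5 of each site (before the last base), so after positions 47, 67.
Linear molecule, 2 cuts → 3 fragments:
  1–47 → 47 bp
  48–67 → 20 bp
  68–211 → 144 bp
Sorted largest to smallest: 144, 47, 20 bp.

144, 47, 20 bp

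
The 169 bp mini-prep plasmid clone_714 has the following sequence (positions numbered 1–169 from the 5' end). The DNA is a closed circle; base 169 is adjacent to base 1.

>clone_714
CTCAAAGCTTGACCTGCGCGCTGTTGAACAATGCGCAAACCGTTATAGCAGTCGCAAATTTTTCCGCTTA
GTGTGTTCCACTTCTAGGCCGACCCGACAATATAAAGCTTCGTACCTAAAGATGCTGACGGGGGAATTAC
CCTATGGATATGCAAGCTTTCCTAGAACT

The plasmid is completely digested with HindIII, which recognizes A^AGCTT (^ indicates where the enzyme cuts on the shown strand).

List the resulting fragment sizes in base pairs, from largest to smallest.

100, 49, 20 bp

HindIII sites (AAGCTT) start at positions 5, 105, 154.
HindIII cuts after the first base of each site, so after positions 5, 105, 154.
Circular molecule, 3 cuts → 3 fragments:
  6–105 → 100 bp
  106–154 → 49 bp
  155–169 then 1–5 → 15 + 5 = 20 bp
Sorted largest to smallest: 100, 49, 20 bp.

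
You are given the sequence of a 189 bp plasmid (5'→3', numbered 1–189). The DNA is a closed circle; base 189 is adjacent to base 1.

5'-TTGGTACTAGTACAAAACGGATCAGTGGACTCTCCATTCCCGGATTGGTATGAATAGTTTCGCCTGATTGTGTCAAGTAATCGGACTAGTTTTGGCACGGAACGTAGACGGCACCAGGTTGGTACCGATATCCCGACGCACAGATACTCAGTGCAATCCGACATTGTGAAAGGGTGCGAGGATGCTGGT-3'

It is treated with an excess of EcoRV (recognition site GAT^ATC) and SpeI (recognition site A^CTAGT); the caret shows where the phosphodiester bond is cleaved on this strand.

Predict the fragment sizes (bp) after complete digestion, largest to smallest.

The EcoRV site (GATATC) starts at position 127.
EcoRV cuts after base 3 of each site, so after position 129.
SpeI sites (ACTAGT) start at positions 6, 85.
SpeI cuts after the first base of each site, so after positions 6, 85.
Combined cut positions: 6, 85, 129.
Circular molecule, 3 cuts → 3 fragments:
  7–85 → 79 bp
  86–129 → 44 bp
  130–189 then 1–6 → 60 + 6 = 66 bp
Sorted largest to smallest: 79, 66, 44 bp.

79, 66, 44 bp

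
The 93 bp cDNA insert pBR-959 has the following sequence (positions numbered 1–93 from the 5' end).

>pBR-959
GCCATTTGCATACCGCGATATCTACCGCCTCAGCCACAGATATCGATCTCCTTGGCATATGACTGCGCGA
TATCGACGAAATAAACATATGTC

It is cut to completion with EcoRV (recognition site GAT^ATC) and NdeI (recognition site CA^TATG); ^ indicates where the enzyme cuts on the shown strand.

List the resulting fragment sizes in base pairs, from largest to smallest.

EcoRV sites (GATATC) start at positions 17, 39, 69.
EcoRV cuts after base 3 of each site, so after positions 19, 41, 71.
NdeI sites (CATATG) start at positions 56, 86.
NdeI cuts after base 2 of each site, so after positions 57, 87.
Combined cut positions: 19, 41, 57, 71, 87.
Linear molecule, 5 cuts → 6 fragments:
  1–19 → 19 bp
  20–41 → 22 bp
  42–57 → 16 bp
  58–71 → 14 bp
  72–87 → 16 bp
  88–93 → 6 bp
Sorted largest to smallest: 22, 19, 16, 16, 14, 6 bp.

22, 19, 16, 16, 14, 6 bp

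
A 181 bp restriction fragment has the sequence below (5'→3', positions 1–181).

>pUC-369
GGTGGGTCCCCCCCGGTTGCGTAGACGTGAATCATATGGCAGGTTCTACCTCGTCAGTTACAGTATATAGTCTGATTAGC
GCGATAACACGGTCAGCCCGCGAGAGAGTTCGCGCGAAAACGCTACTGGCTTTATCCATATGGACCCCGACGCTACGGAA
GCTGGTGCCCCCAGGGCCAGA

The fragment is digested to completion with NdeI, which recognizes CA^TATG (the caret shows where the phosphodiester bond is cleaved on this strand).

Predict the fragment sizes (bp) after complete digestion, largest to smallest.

104, 43, 34 bp

NdeI sites (CATATG) start at positions 33, 137.
NdeI cuts after base 2 of each site, so after positions 34, 138.
Linear molecule, 2 cuts → 3 fragments:
  1–34 → 34 bp
  35–138 → 104 bp
  139–181 → 43 bp
Sorted largest to smallest: 104, 43, 34 bp.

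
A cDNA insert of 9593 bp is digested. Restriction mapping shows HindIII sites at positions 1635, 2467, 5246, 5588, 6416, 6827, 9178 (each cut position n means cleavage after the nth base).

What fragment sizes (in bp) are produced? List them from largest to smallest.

Linear molecule, 7 cuts → 8 fragments:
  1635 − 0 = 1635 bp
  2467 − 1635 = 832 bp
  5246 − 2467 = 2779 bp
  5588 − 5246 = 342 bp
  6416 − 5588 = 828 bp
  6827 − 6416 = 411 bp
  9178 − 6827 = 2351 bp
  9593 − 9178 = 415 bp
Sorted largest to smallest: 2779, 2351, 1635, 832, 828, 415, 411, 342 bp.

2779, 2351, 1635, 832, 828, 415, 411, 342 bp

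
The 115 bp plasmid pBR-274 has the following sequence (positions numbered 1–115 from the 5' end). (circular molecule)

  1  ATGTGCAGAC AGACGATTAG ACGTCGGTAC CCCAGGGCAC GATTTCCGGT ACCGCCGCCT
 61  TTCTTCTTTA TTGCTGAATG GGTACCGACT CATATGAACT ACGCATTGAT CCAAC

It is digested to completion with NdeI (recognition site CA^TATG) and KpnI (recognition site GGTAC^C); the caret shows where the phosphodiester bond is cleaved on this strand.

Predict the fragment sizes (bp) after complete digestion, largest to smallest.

53, 33, 22, 7 bp

The NdeI site (CATATG) starts at position 91.
NdeI cuts after base 2 of each site, so after position 92.
KpnI sites (GGTACC) start at positions 26, 48, 81.
KpnI cuts after base 5 of each site (before the last base), so after positions 30, 52, 85.
Combined cut positions: 30, 52, 85, 92.
Circular molecule, 4 cuts → 4 fragments:
  31–52 → 22 bp
  53–85 → 33 bp
  86–92 → 7 bp
  93–115 then 1–30 → 23 + 30 = 53 bp
Sorted largest to smallest: 53, 33, 22, 7 bp.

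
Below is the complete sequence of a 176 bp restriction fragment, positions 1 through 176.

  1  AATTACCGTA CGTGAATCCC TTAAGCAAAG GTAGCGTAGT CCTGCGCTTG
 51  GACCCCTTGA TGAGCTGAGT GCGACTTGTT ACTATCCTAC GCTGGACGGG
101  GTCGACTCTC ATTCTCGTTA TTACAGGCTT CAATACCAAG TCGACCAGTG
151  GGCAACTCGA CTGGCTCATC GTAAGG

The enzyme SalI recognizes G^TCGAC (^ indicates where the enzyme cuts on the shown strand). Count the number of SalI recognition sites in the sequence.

GTCGAC occurs starting at positions 101, 140.
SalI cuts at 2 sites.

2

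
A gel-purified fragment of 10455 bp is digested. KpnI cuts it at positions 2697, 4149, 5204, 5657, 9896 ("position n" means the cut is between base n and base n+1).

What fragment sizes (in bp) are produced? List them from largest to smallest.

Linear molecule, 5 cuts → 6 fragments:
  2697 − 0 = 2697 bp
  4149 − 2697 = 1452 bp
  5204 − 4149 = 1055 bp
  5657 − 5204 = 453 bp
  9896 − 5657 = 4239 bp
  10455 − 9896 = 559 bp
Sorted largest to smallest: 4239, 2697, 1452, 1055, 559, 453 bp.

4239, 2697, 1452, 1055, 559, 453 bp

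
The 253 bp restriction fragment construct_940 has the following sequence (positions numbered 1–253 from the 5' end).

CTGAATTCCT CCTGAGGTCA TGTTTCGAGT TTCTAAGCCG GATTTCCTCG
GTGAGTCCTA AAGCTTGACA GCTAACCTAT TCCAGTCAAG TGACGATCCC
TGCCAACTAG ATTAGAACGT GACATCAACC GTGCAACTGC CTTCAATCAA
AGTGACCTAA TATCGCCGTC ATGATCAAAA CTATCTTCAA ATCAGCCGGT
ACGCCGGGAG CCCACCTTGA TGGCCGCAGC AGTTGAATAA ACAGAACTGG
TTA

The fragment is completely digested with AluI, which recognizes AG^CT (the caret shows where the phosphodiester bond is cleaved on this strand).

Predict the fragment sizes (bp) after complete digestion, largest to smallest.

AluI sites (AGCT) start at positions 62, 70.
AluI cuts after base 2 of each site, so after positions 63, 71.
Linear molecule, 2 cuts → 3 fragments:
  1–63 → 63 bp
  64–71 → 8 bp
  72–253 → 182 bp
Sorted largest to smallest: 182, 63, 8 bp.

182, 63, 8 bp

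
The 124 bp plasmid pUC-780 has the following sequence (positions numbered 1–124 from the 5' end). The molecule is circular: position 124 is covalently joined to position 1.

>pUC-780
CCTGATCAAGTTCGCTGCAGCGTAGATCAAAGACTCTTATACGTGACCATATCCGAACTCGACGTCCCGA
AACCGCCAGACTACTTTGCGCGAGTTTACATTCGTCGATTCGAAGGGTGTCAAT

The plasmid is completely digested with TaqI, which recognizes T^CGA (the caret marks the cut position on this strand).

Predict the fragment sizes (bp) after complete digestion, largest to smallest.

TaqI sites (TCGA) start at positions 59, 105, 110.
TaqI cuts after the first base of each site, so after positions 59, 105, 110.
Circular molecule, 3 cuts → 3 fragments:
  60–105 → 46 bp
  106–110 → 5 bp
  111–124 then 1–59 → 14 + 59 = 73 bp
Sorted largest to smallest: 73, 46, 5 bp.

73, 46, 5 bp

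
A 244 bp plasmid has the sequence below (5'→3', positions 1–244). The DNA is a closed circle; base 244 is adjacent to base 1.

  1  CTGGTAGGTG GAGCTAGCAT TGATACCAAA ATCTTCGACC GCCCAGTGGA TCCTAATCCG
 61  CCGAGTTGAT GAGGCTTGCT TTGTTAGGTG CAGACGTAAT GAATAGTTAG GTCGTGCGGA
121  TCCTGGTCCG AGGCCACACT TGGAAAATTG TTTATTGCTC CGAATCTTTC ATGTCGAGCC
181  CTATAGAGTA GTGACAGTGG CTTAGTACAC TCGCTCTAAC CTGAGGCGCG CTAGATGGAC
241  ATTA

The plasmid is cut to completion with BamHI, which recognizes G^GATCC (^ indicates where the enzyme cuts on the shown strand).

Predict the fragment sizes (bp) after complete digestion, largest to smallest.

174, 70 bp

BamHI sites (GGATCC) start at positions 48, 118.
BamHI cuts after the first base of each site, so after positions 48, 118.
Circular molecule, 2 cuts → 2 fragments:
  49–118 → 70 bp
  119–244 then 1–48 → 126 + 48 = 174 bp
Sorted largest to smallest: 174, 70 bp.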